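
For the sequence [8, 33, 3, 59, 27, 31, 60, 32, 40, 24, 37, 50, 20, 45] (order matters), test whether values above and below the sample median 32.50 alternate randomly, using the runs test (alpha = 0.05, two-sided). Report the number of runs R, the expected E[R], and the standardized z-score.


Step 1: Compute median = 32.50; label A = above, B = below.
Labels in order: BABABBABABAABA  (n_A = 7, n_B = 7)
Step 2: Count runs R = 12.
Step 3: Under H0 (random ordering), E[R] = 2*n_A*n_B/(n_A+n_B) + 1 = 2*7*7/14 + 1 = 8.0000.
        Var[R] = 2*n_A*n_B*(2*n_A*n_B - n_A - n_B) / ((n_A+n_B)^2 * (n_A+n_B-1)) = 8232/2548 = 3.2308.
        SD[R] = 1.7974.
Step 4: Continuity-corrected z = (R - 0.5 - E[R]) / SD[R] = (12 - 0.5 - 8.0000) / 1.7974 = 1.9472.
Step 5: Two-sided p-value via normal approximation = 2*(1 - Phi(|z|)) = 0.051508.
Step 6: alpha = 0.05. fail to reject H0.

R = 12, z = 1.9472, p = 0.051508, fail to reject H0.


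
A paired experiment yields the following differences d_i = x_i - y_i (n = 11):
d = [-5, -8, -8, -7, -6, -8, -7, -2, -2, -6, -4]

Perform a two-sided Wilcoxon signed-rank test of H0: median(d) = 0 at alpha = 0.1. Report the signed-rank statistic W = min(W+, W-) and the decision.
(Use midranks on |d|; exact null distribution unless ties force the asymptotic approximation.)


Step 1: Drop any zero differences (none here) and take |d_i|.
|d| = [5, 8, 8, 7, 6, 8, 7, 2, 2, 6, 4]
Step 2: Midrank |d_i| (ties get averaged ranks).
ranks: |5|->4, |8|->10, |8|->10, |7|->7.5, |6|->5.5, |8|->10, |7|->7.5, |2|->1.5, |2|->1.5, |6|->5.5, |4|->3
Step 3: Attach original signs; sum ranks with positive sign and with negative sign.
W+ = 0 = 0
W- = 4 + 10 + 10 + 7.5 + 5.5 + 10 + 7.5 + 1.5 + 1.5 + 5.5 + 3 = 66
(Check: W+ + W- = 66 should equal n(n+1)/2 = 66.)
Step 4: Test statistic W = min(W+, W-) = 0.
Step 5: Ties in |d|, so use the tie-corrected normal approximation.
        E[W] = n(n+1)/4 = 11*12/4 = 33.
        Tie groups: |d|=2 (t=2), |d|=6 (t=2), |d|=7 (t=2), |d|=8 (t=3); sum(t^3 - t) = 42.
        Var[W] = n(n+1)(2n+1)/24 - sum(t^3-t)/48 = 3036/24 - 42/48 = 125.625.
        z = (W - E[W]) / sqrt(Var[W]) = (0 - 33) / 11.2083 = -2.9443.
        Two-sided p = 2*Phi(z) = 0.003237.
Step 6: alpha = 0.1. reject H0.

W+ = 0, W- = 66, W = min = 0, p = 0.003237, reject H0.


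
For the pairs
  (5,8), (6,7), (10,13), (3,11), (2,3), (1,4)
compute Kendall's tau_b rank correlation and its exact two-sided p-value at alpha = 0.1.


Step 1: Enumerate the 15 unordered pairs (i,j) with i<j and classify each by sign(x_j-x_i) * sign(y_j-y_i).
  (1,2):dx=+1,dy=-1->D; (1,3):dx=+5,dy=+5->C; (1,4):dx=-2,dy=+3->D; (1,5):dx=-3,dy=-5->C
  (1,6):dx=-4,dy=-4->C; (2,3):dx=+4,dy=+6->C; (2,4):dx=-3,dy=+4->D; (2,5):dx=-4,dy=-4->C
  (2,6):dx=-5,dy=-3->C; (3,4):dx=-7,dy=-2->C; (3,5):dx=-8,dy=-10->C; (3,6):dx=-9,dy=-9->C
  (4,5):dx=-1,dy=-8->C; (4,6):dx=-2,dy=-7->C; (5,6):dx=-1,dy=+1->D
Step 2: C = 11, D = 4, total pairs = 15.
Step 3: tau = (C - D)/(n(n-1)/2) = (11 - 4)/15 = 0.466667.
Step 4: Exact two-sided p-value (enumerate n! = 720 permutations of y under H0): p = 0.272222.
Step 5: alpha = 0.1. fail to reject H0.

tau_b = 0.4667 (C=11, D=4), p = 0.272222, fail to reject H0.


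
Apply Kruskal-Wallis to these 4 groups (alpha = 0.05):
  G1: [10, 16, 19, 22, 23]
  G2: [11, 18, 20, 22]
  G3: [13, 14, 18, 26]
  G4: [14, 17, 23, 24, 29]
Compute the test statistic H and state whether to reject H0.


Step 1: Combine all N = 18 observations and assign midranks.
sorted (value, group, rank): (10,G1,1), (11,G2,2), (13,G3,3), (14,G3,4.5), (14,G4,4.5), (16,G1,6), (17,G4,7), (18,G2,8.5), (18,G3,8.5), (19,G1,10), (20,G2,11), (22,G1,12.5), (22,G2,12.5), (23,G1,14.5), (23,G4,14.5), (24,G4,16), (26,G3,17), (29,G4,18)
Step 2: Sum ranks within each group.
R_1 = 44 (n_1 = 5)
R_2 = 34 (n_2 = 4)
R_3 = 33 (n_3 = 4)
R_4 = 60 (n_4 = 5)
Step 3: H = 12/(N(N+1)) * sum(R_i^2/n_i) - 3(N+1)
     = 12/(18*19) * (44^2/5 + 34^2/4 + 33^2/4 + 60^2/5) - 3*19
     = 0.035088 * 1668.45 - 57
     = 1.542105.
Step 4: Ties present; correction factor C = 1 - 24/(18^3 - 18) = 0.995872. Corrected H = 1.542105 / 0.995872 = 1.548497.
Step 5: Under H0, H ~ chi^2(3); p-value = 0.671123.
Step 6: alpha = 0.05. fail to reject H0.

H = 1.5485, df = 3, p = 0.671123, fail to reject H0.


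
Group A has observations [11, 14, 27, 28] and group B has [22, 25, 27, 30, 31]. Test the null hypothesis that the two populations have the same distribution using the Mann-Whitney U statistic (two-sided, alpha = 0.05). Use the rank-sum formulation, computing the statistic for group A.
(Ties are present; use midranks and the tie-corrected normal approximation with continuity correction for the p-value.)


Step 1: Combine and sort all 9 observations; assign midranks.
sorted (value, group): (11,X), (14,X), (22,Y), (25,Y), (27,X), (27,Y), (28,X), (30,Y), (31,Y)
ranks: 11->1, 14->2, 22->3, 25->4, 27->5.5, 27->5.5, 28->7, 30->8, 31->9
Step 2: Rank sum for X: R1 = 1 + 2 + 5.5 + 7 = 15.5.
Step 3: U_X = R1 - n1(n1+1)/2 = 15.5 - 4*5/2 = 15.5 - 10 = 5.5.
       U_Y = n1*n2 - U_X = 20 - 5.5 = 14.5.
Step 4: Ties are present, so use the tie-corrected normal approximation (with continuity correction) for the p-value.
Step 5: p-value = 0.325163; compare to alpha = 0.05. fail to reject H0.

U_X = 5.5, p = 0.325163, fail to reject H0 at alpha = 0.05.


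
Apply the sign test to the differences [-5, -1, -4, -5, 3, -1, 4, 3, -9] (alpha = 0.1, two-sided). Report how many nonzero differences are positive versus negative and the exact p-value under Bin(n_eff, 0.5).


Step 1: Discard zero differences. Original n = 9; n_eff = number of nonzero differences = 9.
Nonzero differences (with sign): -5, -1, -4, -5, +3, -1, +4, +3, -9
Step 2: Count signs: positive = 3, negative = 6.
Step 3: Under H0: P(positive) = 0.5, so the number of positives S ~ Bin(9, 0.5).
Step 4: Two-sided exact p-value = sum of Bin(9,0.5) probabilities at or below the observed probability = 0.507812.
Step 5: alpha = 0.1. fail to reject H0.

n_eff = 9, pos = 3, neg = 6, p = 0.507812, fail to reject H0.


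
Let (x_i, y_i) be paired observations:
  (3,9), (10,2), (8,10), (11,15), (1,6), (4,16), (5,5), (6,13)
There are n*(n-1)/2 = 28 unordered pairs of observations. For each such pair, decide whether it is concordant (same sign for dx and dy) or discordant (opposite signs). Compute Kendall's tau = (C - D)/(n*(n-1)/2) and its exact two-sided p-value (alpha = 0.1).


Step 1: Enumerate the 28 unordered pairs (i,j) with i<j and classify each by sign(x_j-x_i) * sign(y_j-y_i).
  (1,2):dx=+7,dy=-7->D; (1,3):dx=+5,dy=+1->C; (1,4):dx=+8,dy=+6->C; (1,5):dx=-2,dy=-3->C
  (1,6):dx=+1,dy=+7->C; (1,7):dx=+2,dy=-4->D; (1,8):dx=+3,dy=+4->C; (2,3):dx=-2,dy=+8->D
  (2,4):dx=+1,dy=+13->C; (2,5):dx=-9,dy=+4->D; (2,6):dx=-6,dy=+14->D; (2,7):dx=-5,dy=+3->D
  (2,8):dx=-4,dy=+11->D; (3,4):dx=+3,dy=+5->C; (3,5):dx=-7,dy=-4->C; (3,6):dx=-4,dy=+6->D
  (3,7):dx=-3,dy=-5->C; (3,8):dx=-2,dy=+3->D; (4,5):dx=-10,dy=-9->C; (4,6):dx=-7,dy=+1->D
  (4,7):dx=-6,dy=-10->C; (4,8):dx=-5,dy=-2->C; (5,6):dx=+3,dy=+10->C; (5,7):dx=+4,dy=-1->D
  (5,8):dx=+5,dy=+7->C; (6,7):dx=+1,dy=-11->D; (6,8):dx=+2,dy=-3->D; (7,8):dx=+1,dy=+8->C
Step 2: C = 15, D = 13, total pairs = 28.
Step 3: tau = (C - D)/(n(n-1)/2) = (15 - 13)/28 = 0.071429.
Step 4: Exact two-sided p-value (enumerate n! = 40320 permutations of y under H0): p = 0.904861.
Step 5: alpha = 0.1. fail to reject H0.

tau_b = 0.0714 (C=15, D=13), p = 0.904861, fail to reject H0.


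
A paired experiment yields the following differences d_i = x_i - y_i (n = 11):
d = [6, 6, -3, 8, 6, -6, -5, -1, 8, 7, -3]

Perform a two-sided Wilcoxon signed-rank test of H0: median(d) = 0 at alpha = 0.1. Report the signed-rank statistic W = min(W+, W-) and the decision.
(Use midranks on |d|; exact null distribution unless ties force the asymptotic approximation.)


Step 1: Drop any zero differences (none here) and take |d_i|.
|d| = [6, 6, 3, 8, 6, 6, 5, 1, 8, 7, 3]
Step 2: Midrank |d_i| (ties get averaged ranks).
ranks: |6|->6.5, |6|->6.5, |3|->2.5, |8|->10.5, |6|->6.5, |6|->6.5, |5|->4, |1|->1, |8|->10.5, |7|->9, |3|->2.5
Step 3: Attach original signs; sum ranks with positive sign and with negative sign.
W+ = 6.5 + 6.5 + 10.5 + 6.5 + 10.5 + 9 = 49.5
W- = 2.5 + 6.5 + 4 + 1 + 2.5 = 16.5
(Check: W+ + W- = 66 should equal n(n+1)/2 = 66.)
Step 4: Test statistic W = min(W+, W-) = 16.5.
Step 5: Ties in |d|, so use the tie-corrected normal approximation.
        E[W] = n(n+1)/4 = 11*12/4 = 33.
        Tie groups: |d|=3 (t=2), |d|=6 (t=4), |d|=8 (t=2); sum(t^3 - t) = 72.
        Var[W] = n(n+1)(2n+1)/24 - sum(t^3-t)/48 = 3036/24 - 72/48 = 125.
        z = (W - E[W]) / sqrt(Var[W]) = (16.5 - 33) / 11.1803 = -1.4758.
        Two-sided p = 2*Phi(z) = 0.139996.
Step 6: alpha = 0.1. fail to reject H0.

W+ = 49.5, W- = 16.5, W = min = 16.5, p = 0.139996, fail to reject H0.


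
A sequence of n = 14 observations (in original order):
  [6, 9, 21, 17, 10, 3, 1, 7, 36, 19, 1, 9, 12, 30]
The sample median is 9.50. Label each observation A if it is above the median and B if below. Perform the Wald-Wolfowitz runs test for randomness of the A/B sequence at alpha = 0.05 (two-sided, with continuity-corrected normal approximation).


Step 1: Compute median = 9.50; label A = above, B = below.
Labels in order: BBAAABBBAABBAA  (n_A = 7, n_B = 7)
Step 2: Count runs R = 6.
Step 3: Under H0 (random ordering), E[R] = 2*n_A*n_B/(n_A+n_B) + 1 = 2*7*7/14 + 1 = 8.0000.
        Var[R] = 2*n_A*n_B*(2*n_A*n_B - n_A - n_B) / ((n_A+n_B)^2 * (n_A+n_B-1)) = 8232/2548 = 3.2308.
        SD[R] = 1.7974.
Step 4: Continuity-corrected z = (R + 0.5 - E[R]) / SD[R] = (6 + 0.5 - 8.0000) / 1.7974 = -0.8345.
Step 5: Two-sided p-value via normal approximation = 2*(1 - Phi(|z|)) = 0.403986.
Step 6: alpha = 0.05. fail to reject H0.

R = 6, z = -0.8345, p = 0.403986, fail to reject H0.


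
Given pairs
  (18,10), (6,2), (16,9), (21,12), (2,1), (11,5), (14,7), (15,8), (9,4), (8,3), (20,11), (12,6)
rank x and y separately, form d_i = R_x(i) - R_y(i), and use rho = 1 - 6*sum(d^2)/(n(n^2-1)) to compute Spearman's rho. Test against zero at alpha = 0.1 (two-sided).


Step 1: Rank x and y separately (midranks; no ties here).
rank(x): 18->10, 6->2, 16->9, 21->12, 2->1, 11->5, 14->7, 15->8, 9->4, 8->3, 20->11, 12->6
rank(y): 10->10, 2->2, 9->9, 12->12, 1->1, 5->5, 7->7, 8->8, 4->4, 3->3, 11->11, 6->6
Step 2: d_i = R_x(i) - R_y(i); compute d_i^2.
  (10-10)^2=0, (2-2)^2=0, (9-9)^2=0, (12-12)^2=0, (1-1)^2=0, (5-5)^2=0, (7-7)^2=0, (8-8)^2=0, (4-4)^2=0, (3-3)^2=0, (11-11)^2=0, (6-6)^2=0
sum(d^2) = 0.
Step 3: rho = 1 - 6*0 / (12*(12^2 - 1)) = 1 - 0/1716 = 1.000000.
Step 5: Two-sided p-value from the t-distribution with 10 df = 0.000000.
Step 6: alpha = 0.1. reject H0.

rho = 1.0000, p = 0.000000, reject H0 at alpha = 0.1.


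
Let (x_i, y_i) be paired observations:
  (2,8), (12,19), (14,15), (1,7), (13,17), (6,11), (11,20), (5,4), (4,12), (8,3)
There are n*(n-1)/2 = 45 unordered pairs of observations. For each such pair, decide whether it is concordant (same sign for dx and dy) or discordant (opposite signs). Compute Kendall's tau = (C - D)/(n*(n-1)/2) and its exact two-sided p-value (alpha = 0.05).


Step 1: Enumerate the 45 unordered pairs (i,j) with i<j and classify each by sign(x_j-x_i) * sign(y_j-y_i).
  (1,2):dx=+10,dy=+11->C; (1,3):dx=+12,dy=+7->C; (1,4):dx=-1,dy=-1->C; (1,5):dx=+11,dy=+9->C
  (1,6):dx=+4,dy=+3->C; (1,7):dx=+9,dy=+12->C; (1,8):dx=+3,dy=-4->D; (1,9):dx=+2,dy=+4->C
  (1,10):dx=+6,dy=-5->D; (2,3):dx=+2,dy=-4->D; (2,4):dx=-11,dy=-12->C; (2,5):dx=+1,dy=-2->D
  (2,6):dx=-6,dy=-8->C; (2,7):dx=-1,dy=+1->D; (2,8):dx=-7,dy=-15->C; (2,9):dx=-8,dy=-7->C
  (2,10):dx=-4,dy=-16->C; (3,4):dx=-13,dy=-8->C; (3,5):dx=-1,dy=+2->D; (3,6):dx=-8,dy=-4->C
  (3,7):dx=-3,dy=+5->D; (3,8):dx=-9,dy=-11->C; (3,9):dx=-10,dy=-3->C; (3,10):dx=-6,dy=-12->C
  (4,5):dx=+12,dy=+10->C; (4,6):dx=+5,dy=+4->C; (4,7):dx=+10,dy=+13->C; (4,8):dx=+4,dy=-3->D
  (4,9):dx=+3,dy=+5->C; (4,10):dx=+7,dy=-4->D; (5,6):dx=-7,dy=-6->C; (5,7):dx=-2,dy=+3->D
  (5,8):dx=-8,dy=-13->C; (5,9):dx=-9,dy=-5->C; (5,10):dx=-5,dy=-14->C; (6,7):dx=+5,dy=+9->C
  (6,8):dx=-1,dy=-7->C; (6,9):dx=-2,dy=+1->D; (6,10):dx=+2,dy=-8->D; (7,8):dx=-6,dy=-16->C
  (7,9):dx=-7,dy=-8->C; (7,10):dx=-3,dy=-17->C; (8,9):dx=-1,dy=+8->D; (8,10):dx=+3,dy=-1->D
  (9,10):dx=+4,dy=-9->D
Step 2: C = 30, D = 15, total pairs = 45.
Step 3: tau = (C - D)/(n(n-1)/2) = (30 - 15)/45 = 0.333333.
Step 4: Exact two-sided p-value (enumerate n! = 3628800 permutations of y under H0): p = 0.216373.
Step 5: alpha = 0.05. fail to reject H0.

tau_b = 0.3333 (C=30, D=15), p = 0.216373, fail to reject H0.


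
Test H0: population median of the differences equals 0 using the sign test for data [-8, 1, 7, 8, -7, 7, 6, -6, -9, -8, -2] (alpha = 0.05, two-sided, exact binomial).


Step 1: Discard zero differences. Original n = 11; n_eff = number of nonzero differences = 11.
Nonzero differences (with sign): -8, +1, +7, +8, -7, +7, +6, -6, -9, -8, -2
Step 2: Count signs: positive = 5, negative = 6.
Step 3: Under H0: P(positive) = 0.5, so the number of positives S ~ Bin(11, 0.5).
Step 4: Two-sided exact p-value = sum of Bin(11,0.5) probabilities at or below the observed probability = 1.000000.
Step 5: alpha = 0.05. fail to reject H0.

n_eff = 11, pos = 5, neg = 6, p = 1.000000, fail to reject H0.


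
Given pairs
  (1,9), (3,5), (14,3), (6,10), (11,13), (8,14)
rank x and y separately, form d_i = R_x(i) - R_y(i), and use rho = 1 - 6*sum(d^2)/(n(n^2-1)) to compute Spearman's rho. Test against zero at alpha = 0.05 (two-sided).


Step 1: Rank x and y separately (midranks; no ties here).
rank(x): 1->1, 3->2, 14->6, 6->3, 11->5, 8->4
rank(y): 9->3, 5->2, 3->1, 10->4, 13->5, 14->6
Step 2: d_i = R_x(i) - R_y(i); compute d_i^2.
  (1-3)^2=4, (2-2)^2=0, (6-1)^2=25, (3-4)^2=1, (5-5)^2=0, (4-6)^2=4
sum(d^2) = 34.
Step 3: rho = 1 - 6*34 / (6*(6^2 - 1)) = 1 - 204/210 = 0.028571.
Step 4: Under H0, t = rho * sqrt((n-2)/(1-rho^2)) = 0.0572 ~ t(4).
Step 5: Two-sided p-value from the t-distribution with 4 df = 0.957155.
Step 6: alpha = 0.05. fail to reject H0.

rho = 0.0286, p = 0.957155, fail to reject H0 at alpha = 0.05.


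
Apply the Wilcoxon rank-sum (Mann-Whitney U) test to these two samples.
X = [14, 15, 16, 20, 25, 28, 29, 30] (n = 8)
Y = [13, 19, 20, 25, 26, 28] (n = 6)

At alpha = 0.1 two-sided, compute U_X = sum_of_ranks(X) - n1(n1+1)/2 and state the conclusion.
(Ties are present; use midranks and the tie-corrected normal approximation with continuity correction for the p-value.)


Step 1: Combine and sort all 14 observations; assign midranks.
sorted (value, group): (13,Y), (14,X), (15,X), (16,X), (19,Y), (20,X), (20,Y), (25,X), (25,Y), (26,Y), (28,X), (28,Y), (29,X), (30,X)
ranks: 13->1, 14->2, 15->3, 16->4, 19->5, 20->6.5, 20->6.5, 25->8.5, 25->8.5, 26->10, 28->11.5, 28->11.5, 29->13, 30->14
Step 2: Rank sum for X: R1 = 2 + 3 + 4 + 6.5 + 8.5 + 11.5 + 13 + 14 = 62.5.
Step 3: U_X = R1 - n1(n1+1)/2 = 62.5 - 8*9/2 = 62.5 - 36 = 26.5.
       U_Y = n1*n2 - U_X = 48 - 26.5 = 21.5.
Step 4: Ties are present, so use the tie-corrected normal approximation (with continuity correction) for the p-value.
Step 5: p-value = 0.795593; compare to alpha = 0.1. fail to reject H0.

U_X = 26.5, p = 0.795593, fail to reject H0 at alpha = 0.1.


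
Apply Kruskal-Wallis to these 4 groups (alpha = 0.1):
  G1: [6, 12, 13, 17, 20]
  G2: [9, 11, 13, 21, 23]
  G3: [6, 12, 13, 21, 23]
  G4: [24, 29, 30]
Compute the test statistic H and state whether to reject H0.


Step 1: Combine all N = 18 observations and assign midranks.
sorted (value, group, rank): (6,G1,1.5), (6,G3,1.5), (9,G2,3), (11,G2,4), (12,G1,5.5), (12,G3,5.5), (13,G1,8), (13,G2,8), (13,G3,8), (17,G1,10), (20,G1,11), (21,G2,12.5), (21,G3,12.5), (23,G2,14.5), (23,G3,14.5), (24,G4,16), (29,G4,17), (30,G4,18)
Step 2: Sum ranks within each group.
R_1 = 36 (n_1 = 5)
R_2 = 42 (n_2 = 5)
R_3 = 42 (n_3 = 5)
R_4 = 51 (n_4 = 3)
Step 3: H = 12/(N(N+1)) * sum(R_i^2/n_i) - 3(N+1)
     = 12/(18*19) * (36^2/5 + 42^2/5 + 42^2/5 + 51^2/3) - 3*19
     = 0.035088 * 1831.8 - 57
     = 7.273684.
Step 4: Ties present; correction factor C = 1 - 48/(18^3 - 18) = 0.991744. Corrected H = 7.273684 / 0.991744 = 7.334235.
Step 5: Under H0, H ~ chi^2(3); p-value = 0.061974.
Step 6: alpha = 0.1. reject H0.

H = 7.3342, df = 3, p = 0.061974, reject H0.


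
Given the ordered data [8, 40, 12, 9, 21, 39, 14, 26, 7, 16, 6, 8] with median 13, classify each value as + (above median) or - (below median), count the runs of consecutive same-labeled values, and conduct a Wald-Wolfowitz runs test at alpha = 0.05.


Step 1: Compute median = 13; label A = above, B = below.
Labels in order: BABBAAAABABB  (n_A = 6, n_B = 6)
Step 2: Count runs R = 7.
Step 3: Under H0 (random ordering), E[R] = 2*n_A*n_B/(n_A+n_B) + 1 = 2*6*6/12 + 1 = 7.0000.
        Var[R] = 2*n_A*n_B*(2*n_A*n_B - n_A - n_B) / ((n_A+n_B)^2 * (n_A+n_B-1)) = 4320/1584 = 2.7273.
        SD[R] = 1.6514.
Step 4: R = E[R], so z = 0 with no continuity correction.
Step 5: Two-sided p-value via normal approximation = 2*(1 - Phi(|z|)) = 1.000000.
Step 6: alpha = 0.05. fail to reject H0.

R = 7, z = 0.0000, p = 1.000000, fail to reject H0.


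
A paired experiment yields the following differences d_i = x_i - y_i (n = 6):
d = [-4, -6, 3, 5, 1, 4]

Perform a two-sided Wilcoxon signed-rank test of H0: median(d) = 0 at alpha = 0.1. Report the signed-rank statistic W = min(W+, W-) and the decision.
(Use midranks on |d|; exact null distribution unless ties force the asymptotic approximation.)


Step 1: Drop any zero differences (none here) and take |d_i|.
|d| = [4, 6, 3, 5, 1, 4]
Step 2: Midrank |d_i| (ties get averaged ranks).
ranks: |4|->3.5, |6|->6, |3|->2, |5|->5, |1|->1, |4|->3.5
Step 3: Attach original signs; sum ranks with positive sign and with negative sign.
W+ = 2 + 5 + 1 + 3.5 = 11.5
W- = 3.5 + 6 = 9.5
(Check: W+ + W- = 21 should equal n(n+1)/2 = 21.)
Step 4: Test statistic W = min(W+, W-) = 9.5.
Step 5: Ties in |d|, so use the tie-corrected normal approximation.
        E[W] = n(n+1)/4 = 6*7/4 = 10.5.
        Tie groups: |d|=4 (t=2); sum(t^3 - t) = 6.
        Var[W] = n(n+1)(2n+1)/24 - sum(t^3-t)/48 = 546/24 - 6/48 = 22.625.
        z = (W - E[W]) / sqrt(Var[W]) = (9.5 - 10.5) / 4.7566 = -0.2102.
        Two-sided p = 2*Phi(z) = 0.833484.
Step 6: alpha = 0.1. fail to reject H0.

W+ = 11.5, W- = 9.5, W = min = 9.5, p = 0.833484, fail to reject H0.


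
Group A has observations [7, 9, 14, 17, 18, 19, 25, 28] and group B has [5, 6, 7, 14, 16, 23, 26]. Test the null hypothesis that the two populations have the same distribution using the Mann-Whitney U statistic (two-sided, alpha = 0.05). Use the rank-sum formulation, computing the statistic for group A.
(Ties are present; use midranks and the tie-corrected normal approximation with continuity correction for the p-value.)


Step 1: Combine and sort all 15 observations; assign midranks.
sorted (value, group): (5,Y), (6,Y), (7,X), (7,Y), (9,X), (14,X), (14,Y), (16,Y), (17,X), (18,X), (19,X), (23,Y), (25,X), (26,Y), (28,X)
ranks: 5->1, 6->2, 7->3.5, 7->3.5, 9->5, 14->6.5, 14->6.5, 16->8, 17->9, 18->10, 19->11, 23->12, 25->13, 26->14, 28->15
Step 2: Rank sum for X: R1 = 3.5 + 5 + 6.5 + 9 + 10 + 11 + 13 + 15 = 73.
Step 3: U_X = R1 - n1(n1+1)/2 = 73 - 8*9/2 = 73 - 36 = 37.
       U_Y = n1*n2 - U_X = 56 - 37 = 19.
Step 4: Ties are present, so use the tie-corrected normal approximation (with continuity correction) for the p-value.
Step 5: p-value = 0.324405; compare to alpha = 0.05. fail to reject H0.

U_X = 37, p = 0.324405, fail to reject H0 at alpha = 0.05.


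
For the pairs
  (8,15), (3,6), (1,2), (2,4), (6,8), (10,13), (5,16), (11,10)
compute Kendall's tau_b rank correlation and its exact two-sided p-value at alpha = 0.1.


Step 1: Enumerate the 28 unordered pairs (i,j) with i<j and classify each by sign(x_j-x_i) * sign(y_j-y_i).
  (1,2):dx=-5,dy=-9->C; (1,3):dx=-7,dy=-13->C; (1,4):dx=-6,dy=-11->C; (1,5):dx=-2,dy=-7->C
  (1,6):dx=+2,dy=-2->D; (1,7):dx=-3,dy=+1->D; (1,8):dx=+3,dy=-5->D; (2,3):dx=-2,dy=-4->C
  (2,4):dx=-1,dy=-2->C; (2,5):dx=+3,dy=+2->C; (2,6):dx=+7,dy=+7->C; (2,7):dx=+2,dy=+10->C
  (2,8):dx=+8,dy=+4->C; (3,4):dx=+1,dy=+2->C; (3,5):dx=+5,dy=+6->C; (3,6):dx=+9,dy=+11->C
  (3,7):dx=+4,dy=+14->C; (3,8):dx=+10,dy=+8->C; (4,5):dx=+4,dy=+4->C; (4,6):dx=+8,dy=+9->C
  (4,7):dx=+3,dy=+12->C; (4,8):dx=+9,dy=+6->C; (5,6):dx=+4,dy=+5->C; (5,7):dx=-1,dy=+8->D
  (5,8):dx=+5,dy=+2->C; (6,7):dx=-5,dy=+3->D; (6,8):dx=+1,dy=-3->D; (7,8):dx=+6,dy=-6->D
Step 2: C = 21, D = 7, total pairs = 28.
Step 3: tau = (C - D)/(n(n-1)/2) = (21 - 7)/28 = 0.500000.
Step 4: Exact two-sided p-value (enumerate n! = 40320 permutations of y under H0): p = 0.108681.
Step 5: alpha = 0.1. fail to reject H0.

tau_b = 0.5000 (C=21, D=7), p = 0.108681, fail to reject H0.


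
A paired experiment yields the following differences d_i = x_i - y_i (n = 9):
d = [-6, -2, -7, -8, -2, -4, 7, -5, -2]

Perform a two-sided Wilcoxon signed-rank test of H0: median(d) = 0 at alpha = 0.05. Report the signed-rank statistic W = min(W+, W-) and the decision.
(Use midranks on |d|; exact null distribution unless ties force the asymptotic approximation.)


Step 1: Drop any zero differences (none here) and take |d_i|.
|d| = [6, 2, 7, 8, 2, 4, 7, 5, 2]
Step 2: Midrank |d_i| (ties get averaged ranks).
ranks: |6|->6, |2|->2, |7|->7.5, |8|->9, |2|->2, |4|->4, |7|->7.5, |5|->5, |2|->2
Step 3: Attach original signs; sum ranks with positive sign and with negative sign.
W+ = 7.5 = 7.5
W- = 6 + 2 + 7.5 + 9 + 2 + 4 + 5 + 2 = 37.5
(Check: W+ + W- = 45 should equal n(n+1)/2 = 45.)
Step 4: Test statistic W = min(W+, W-) = 7.5.
Step 5: Ties in |d|, so use the tie-corrected normal approximation.
        E[W] = n(n+1)/4 = 9*10/4 = 22.5.
        Tie groups: |d|=2 (t=3), |d|=7 (t=2); sum(t^3 - t) = 30.
        Var[W] = n(n+1)(2n+1)/24 - sum(t^3-t)/48 = 1710/24 - 30/48 = 70.625.
        z = (W - E[W]) / sqrt(Var[W]) = (7.5 - 22.5) / 8.4039 = -1.7849.
        Two-sided p = 2*Phi(z) = 0.074279.
Step 6: alpha = 0.05. fail to reject H0.

W+ = 7.5, W- = 37.5, W = min = 7.5, p = 0.074279, fail to reject H0.


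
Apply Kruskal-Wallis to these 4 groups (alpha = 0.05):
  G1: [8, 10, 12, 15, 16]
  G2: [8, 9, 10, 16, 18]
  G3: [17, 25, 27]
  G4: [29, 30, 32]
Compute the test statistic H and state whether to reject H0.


Step 1: Combine all N = 16 observations and assign midranks.
sorted (value, group, rank): (8,G1,1.5), (8,G2,1.5), (9,G2,3), (10,G1,4.5), (10,G2,4.5), (12,G1,6), (15,G1,7), (16,G1,8.5), (16,G2,8.5), (17,G3,10), (18,G2,11), (25,G3,12), (27,G3,13), (29,G4,14), (30,G4,15), (32,G4,16)
Step 2: Sum ranks within each group.
R_1 = 27.5 (n_1 = 5)
R_2 = 28.5 (n_2 = 5)
R_3 = 35 (n_3 = 3)
R_4 = 45 (n_4 = 3)
Step 3: H = 12/(N(N+1)) * sum(R_i^2/n_i) - 3(N+1)
     = 12/(16*17) * (27.5^2/5 + 28.5^2/5 + 35^2/3 + 45^2/3) - 3*17
     = 0.044118 * 1397.03 - 51
     = 10.633824.
Step 4: Ties present; correction factor C = 1 - 18/(16^3 - 16) = 0.995588. Corrected H = 10.633824 / 0.995588 = 10.680945.
Step 5: Under H0, H ~ chi^2(3); p-value = 0.013582.
Step 6: alpha = 0.05. reject H0.

H = 10.6809, df = 3, p = 0.013582, reject H0.


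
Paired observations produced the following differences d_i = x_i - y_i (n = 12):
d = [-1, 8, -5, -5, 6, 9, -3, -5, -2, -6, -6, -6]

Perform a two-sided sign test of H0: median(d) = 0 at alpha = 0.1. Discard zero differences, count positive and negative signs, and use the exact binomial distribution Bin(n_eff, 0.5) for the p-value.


Step 1: Discard zero differences. Original n = 12; n_eff = number of nonzero differences = 12.
Nonzero differences (with sign): -1, +8, -5, -5, +6, +9, -3, -5, -2, -6, -6, -6
Step 2: Count signs: positive = 3, negative = 9.
Step 3: Under H0: P(positive) = 0.5, so the number of positives S ~ Bin(12, 0.5).
Step 4: Two-sided exact p-value = sum of Bin(12,0.5) probabilities at or below the observed probability = 0.145996.
Step 5: alpha = 0.1. fail to reject H0.

n_eff = 12, pos = 3, neg = 9, p = 0.145996, fail to reject H0.


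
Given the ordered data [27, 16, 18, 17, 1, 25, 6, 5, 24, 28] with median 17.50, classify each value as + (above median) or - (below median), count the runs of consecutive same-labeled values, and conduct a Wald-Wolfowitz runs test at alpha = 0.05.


Step 1: Compute median = 17.50; label A = above, B = below.
Labels in order: ABABBABBAA  (n_A = 5, n_B = 5)
Step 2: Count runs R = 7.
Step 3: Under H0 (random ordering), E[R] = 2*n_A*n_B/(n_A+n_B) + 1 = 2*5*5/10 + 1 = 6.0000.
        Var[R] = 2*n_A*n_B*(2*n_A*n_B - n_A - n_B) / ((n_A+n_B)^2 * (n_A+n_B-1)) = 2000/900 = 2.2222.
        SD[R] = 1.4907.
Step 4: Continuity-corrected z = (R - 0.5 - E[R]) / SD[R] = (7 - 0.5 - 6.0000) / 1.4907 = 0.3354.
Step 5: Two-sided p-value via normal approximation = 2*(1 - Phi(|z|)) = 0.737316.
Step 6: alpha = 0.05. fail to reject H0.

R = 7, z = 0.3354, p = 0.737316, fail to reject H0.


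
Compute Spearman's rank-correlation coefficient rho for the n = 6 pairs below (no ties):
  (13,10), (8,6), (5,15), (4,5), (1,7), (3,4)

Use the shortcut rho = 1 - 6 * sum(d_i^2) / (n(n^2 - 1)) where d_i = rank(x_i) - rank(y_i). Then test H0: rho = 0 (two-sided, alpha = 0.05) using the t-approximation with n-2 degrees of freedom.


Step 1: Rank x and y separately (midranks; no ties here).
rank(x): 13->6, 8->5, 5->4, 4->3, 1->1, 3->2
rank(y): 10->5, 6->3, 15->6, 5->2, 7->4, 4->1
Step 2: d_i = R_x(i) - R_y(i); compute d_i^2.
  (6-5)^2=1, (5-3)^2=4, (4-6)^2=4, (3-2)^2=1, (1-4)^2=9, (2-1)^2=1
sum(d^2) = 20.
Step 3: rho = 1 - 6*20 / (6*(6^2 - 1)) = 1 - 120/210 = 0.428571.
Step 4: Under H0, t = rho * sqrt((n-2)/(1-rho^2)) = 0.9487 ~ t(4).
Step 5: Two-sided p-value from the t-distribution with 4 df = 0.396501.
Step 6: alpha = 0.05. fail to reject H0.

rho = 0.4286, p = 0.396501, fail to reject H0 at alpha = 0.05.


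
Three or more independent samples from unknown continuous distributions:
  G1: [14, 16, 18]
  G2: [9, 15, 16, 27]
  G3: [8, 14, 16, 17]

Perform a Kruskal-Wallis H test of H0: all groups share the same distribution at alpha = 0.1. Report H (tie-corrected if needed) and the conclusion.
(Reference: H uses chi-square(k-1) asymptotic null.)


Step 1: Combine all N = 11 observations and assign midranks.
sorted (value, group, rank): (8,G3,1), (9,G2,2), (14,G1,3.5), (14,G3,3.5), (15,G2,5), (16,G1,7), (16,G2,7), (16,G3,7), (17,G3,9), (18,G1,10), (27,G2,11)
Step 2: Sum ranks within each group.
R_1 = 20.5 (n_1 = 3)
R_2 = 25 (n_2 = 4)
R_3 = 20.5 (n_3 = 4)
Step 3: H = 12/(N(N+1)) * sum(R_i^2/n_i) - 3(N+1)
     = 12/(11*12) * (20.5^2/3 + 25^2/4 + 20.5^2/4) - 3*12
     = 0.090909 * 401.396 - 36
     = 0.490530.
Step 4: Ties present; correction factor C = 1 - 30/(11^3 - 11) = 0.977273. Corrected H = 0.490530 / 0.977273 = 0.501938.
Step 5: Under H0, H ~ chi^2(2); p-value = 0.778046.
Step 6: alpha = 0.1. fail to reject H0.

H = 0.5019, df = 2, p = 0.778046, fail to reject H0.


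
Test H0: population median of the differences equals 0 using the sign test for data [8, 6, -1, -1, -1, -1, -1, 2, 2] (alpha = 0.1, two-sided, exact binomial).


Step 1: Discard zero differences. Original n = 9; n_eff = number of nonzero differences = 9.
Nonzero differences (with sign): +8, +6, -1, -1, -1, -1, -1, +2, +2
Step 2: Count signs: positive = 4, negative = 5.
Step 3: Under H0: P(positive) = 0.5, so the number of positives S ~ Bin(9, 0.5).
Step 4: Two-sided exact p-value = sum of Bin(9,0.5) probabilities at or below the observed probability = 1.000000.
Step 5: alpha = 0.1. fail to reject H0.

n_eff = 9, pos = 4, neg = 5, p = 1.000000, fail to reject H0.


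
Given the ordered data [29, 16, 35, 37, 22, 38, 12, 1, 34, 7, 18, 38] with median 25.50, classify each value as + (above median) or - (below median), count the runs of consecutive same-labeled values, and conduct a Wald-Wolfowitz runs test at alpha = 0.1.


Step 1: Compute median = 25.50; label A = above, B = below.
Labels in order: ABAABABBABBA  (n_A = 6, n_B = 6)
Step 2: Count runs R = 9.
Step 3: Under H0 (random ordering), E[R] = 2*n_A*n_B/(n_A+n_B) + 1 = 2*6*6/12 + 1 = 7.0000.
        Var[R] = 2*n_A*n_B*(2*n_A*n_B - n_A - n_B) / ((n_A+n_B)^2 * (n_A+n_B-1)) = 4320/1584 = 2.7273.
        SD[R] = 1.6514.
Step 4: Continuity-corrected z = (R - 0.5 - E[R]) / SD[R] = (9 - 0.5 - 7.0000) / 1.6514 = 0.9083.
Step 5: Two-sided p-value via normal approximation = 2*(1 - Phi(|z|)) = 0.363722.
Step 6: alpha = 0.1. fail to reject H0.

R = 9, z = 0.9083, p = 0.363722, fail to reject H0.


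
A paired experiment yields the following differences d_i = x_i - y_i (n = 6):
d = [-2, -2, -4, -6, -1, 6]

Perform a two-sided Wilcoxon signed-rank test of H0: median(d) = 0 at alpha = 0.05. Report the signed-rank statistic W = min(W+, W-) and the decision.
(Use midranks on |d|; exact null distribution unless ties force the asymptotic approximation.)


Step 1: Drop any zero differences (none here) and take |d_i|.
|d| = [2, 2, 4, 6, 1, 6]
Step 2: Midrank |d_i| (ties get averaged ranks).
ranks: |2|->2.5, |2|->2.5, |4|->4, |6|->5.5, |1|->1, |6|->5.5
Step 3: Attach original signs; sum ranks with positive sign and with negative sign.
W+ = 5.5 = 5.5
W- = 2.5 + 2.5 + 4 + 5.5 + 1 = 15.5
(Check: W+ + W- = 21 should equal n(n+1)/2 = 21.)
Step 4: Test statistic W = min(W+, W-) = 5.5.
Step 5: Ties in |d|, so use the tie-corrected normal approximation.
        E[W] = n(n+1)/4 = 6*7/4 = 10.5.
        Tie groups: |d|=2 (t=2), |d|=6 (t=2); sum(t^3 - t) = 12.
        Var[W] = n(n+1)(2n+1)/24 - sum(t^3-t)/48 = 546/24 - 12/48 = 22.5.
        z = (W - E[W]) / sqrt(Var[W]) = (5.5 - 10.5) / 4.7434 = -1.0541.
        Two-sided p = 2*Phi(z) = 0.291841.
Step 6: alpha = 0.05. fail to reject H0.

W+ = 5.5, W- = 15.5, W = min = 5.5, p = 0.291841, fail to reject H0.


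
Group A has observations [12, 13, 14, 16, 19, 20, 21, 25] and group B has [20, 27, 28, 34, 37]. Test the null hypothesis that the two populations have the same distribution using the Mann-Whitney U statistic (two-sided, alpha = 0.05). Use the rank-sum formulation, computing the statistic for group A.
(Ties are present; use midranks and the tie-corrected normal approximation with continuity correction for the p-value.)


Step 1: Combine and sort all 13 observations; assign midranks.
sorted (value, group): (12,X), (13,X), (14,X), (16,X), (19,X), (20,X), (20,Y), (21,X), (25,X), (27,Y), (28,Y), (34,Y), (37,Y)
ranks: 12->1, 13->2, 14->3, 16->4, 19->5, 20->6.5, 20->6.5, 21->8, 25->9, 27->10, 28->11, 34->12, 37->13
Step 2: Rank sum for X: R1 = 1 + 2 + 3 + 4 + 5 + 6.5 + 8 + 9 = 38.5.
Step 3: U_X = R1 - n1(n1+1)/2 = 38.5 - 8*9/2 = 38.5 - 36 = 2.5.
       U_Y = n1*n2 - U_X = 40 - 2.5 = 37.5.
Step 4: Ties are present, so use the tie-corrected normal approximation (with continuity correction) for the p-value.
Step 5: p-value = 0.012704; compare to alpha = 0.05. reject H0.

U_X = 2.5, p = 0.012704, reject H0 at alpha = 0.05.


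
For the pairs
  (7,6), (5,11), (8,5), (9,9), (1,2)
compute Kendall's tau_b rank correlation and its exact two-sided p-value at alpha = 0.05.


Step 1: Enumerate the 10 unordered pairs (i,j) with i<j and classify each by sign(x_j-x_i) * sign(y_j-y_i).
  (1,2):dx=-2,dy=+5->D; (1,3):dx=+1,dy=-1->D; (1,4):dx=+2,dy=+3->C; (1,5):dx=-6,dy=-4->C
  (2,3):dx=+3,dy=-6->D; (2,4):dx=+4,dy=-2->D; (2,5):dx=-4,dy=-9->C; (3,4):dx=+1,dy=+4->C
  (3,5):dx=-7,dy=-3->C; (4,5):dx=-8,dy=-7->C
Step 2: C = 6, D = 4, total pairs = 10.
Step 3: tau = (C - D)/(n(n-1)/2) = (6 - 4)/10 = 0.200000.
Step 4: Exact two-sided p-value (enumerate n! = 120 permutations of y under H0): p = 0.816667.
Step 5: alpha = 0.05. fail to reject H0.

tau_b = 0.2000 (C=6, D=4), p = 0.816667, fail to reject H0.


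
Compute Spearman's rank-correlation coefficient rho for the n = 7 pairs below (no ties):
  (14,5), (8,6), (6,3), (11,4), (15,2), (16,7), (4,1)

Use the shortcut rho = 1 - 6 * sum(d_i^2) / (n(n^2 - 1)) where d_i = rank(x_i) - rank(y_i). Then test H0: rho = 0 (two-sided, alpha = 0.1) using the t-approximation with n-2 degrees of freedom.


Step 1: Rank x and y separately (midranks; no ties here).
rank(x): 14->5, 8->3, 6->2, 11->4, 15->6, 16->7, 4->1
rank(y): 5->5, 6->6, 3->3, 4->4, 2->2, 7->7, 1->1
Step 2: d_i = R_x(i) - R_y(i); compute d_i^2.
  (5-5)^2=0, (3-6)^2=9, (2-3)^2=1, (4-4)^2=0, (6-2)^2=16, (7-7)^2=0, (1-1)^2=0
sum(d^2) = 26.
Step 3: rho = 1 - 6*26 / (7*(7^2 - 1)) = 1 - 156/336 = 0.535714.
Step 4: Under H0, t = rho * sqrt((n-2)/(1-rho^2)) = 1.4186 ~ t(5).
Step 5: Two-sided p-value from the t-distribution with 5 df = 0.215217.
Step 6: alpha = 0.1. fail to reject H0.

rho = 0.5357, p = 0.215217, fail to reject H0 at alpha = 0.1.


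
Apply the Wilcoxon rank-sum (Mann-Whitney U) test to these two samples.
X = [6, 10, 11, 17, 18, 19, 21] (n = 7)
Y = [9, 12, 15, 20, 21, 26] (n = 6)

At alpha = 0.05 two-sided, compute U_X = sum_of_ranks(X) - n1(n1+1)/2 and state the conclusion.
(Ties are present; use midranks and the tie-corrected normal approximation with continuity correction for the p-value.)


Step 1: Combine and sort all 13 observations; assign midranks.
sorted (value, group): (6,X), (9,Y), (10,X), (11,X), (12,Y), (15,Y), (17,X), (18,X), (19,X), (20,Y), (21,X), (21,Y), (26,Y)
ranks: 6->1, 9->2, 10->3, 11->4, 12->5, 15->6, 17->7, 18->8, 19->9, 20->10, 21->11.5, 21->11.5, 26->13
Step 2: Rank sum for X: R1 = 1 + 3 + 4 + 7 + 8 + 9 + 11.5 = 43.5.
Step 3: U_X = R1 - n1(n1+1)/2 = 43.5 - 7*8/2 = 43.5 - 28 = 15.5.
       U_Y = n1*n2 - U_X = 42 - 15.5 = 26.5.
Step 4: Ties are present, so use the tie-corrected normal approximation (with continuity correction) for the p-value.
Step 5: p-value = 0.474443; compare to alpha = 0.05. fail to reject H0.

U_X = 15.5, p = 0.474443, fail to reject H0 at alpha = 0.05.


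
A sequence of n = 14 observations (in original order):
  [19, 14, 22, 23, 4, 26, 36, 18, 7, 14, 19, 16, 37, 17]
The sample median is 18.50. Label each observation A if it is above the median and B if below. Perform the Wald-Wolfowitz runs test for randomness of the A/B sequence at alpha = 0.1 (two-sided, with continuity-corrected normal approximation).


Step 1: Compute median = 18.50; label A = above, B = below.
Labels in order: ABAABAABBBABAB  (n_A = 7, n_B = 7)
Step 2: Count runs R = 10.
Step 3: Under H0 (random ordering), E[R] = 2*n_A*n_B/(n_A+n_B) + 1 = 2*7*7/14 + 1 = 8.0000.
        Var[R] = 2*n_A*n_B*(2*n_A*n_B - n_A - n_B) / ((n_A+n_B)^2 * (n_A+n_B-1)) = 8232/2548 = 3.2308.
        SD[R] = 1.7974.
Step 4: Continuity-corrected z = (R - 0.5 - E[R]) / SD[R] = (10 - 0.5 - 8.0000) / 1.7974 = 0.8345.
Step 5: Two-sided p-value via normal approximation = 2*(1 - Phi(|z|)) = 0.403986.
Step 6: alpha = 0.1. fail to reject H0.

R = 10, z = 0.8345, p = 0.403986, fail to reject H0.


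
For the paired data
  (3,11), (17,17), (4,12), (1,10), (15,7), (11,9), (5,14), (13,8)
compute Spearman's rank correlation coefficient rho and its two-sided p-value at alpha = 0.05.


Step 1: Rank x and y separately (midranks; no ties here).
rank(x): 3->2, 17->8, 4->3, 1->1, 15->7, 11->5, 5->4, 13->6
rank(y): 11->5, 17->8, 12->6, 10->4, 7->1, 9->3, 14->7, 8->2
Step 2: d_i = R_x(i) - R_y(i); compute d_i^2.
  (2-5)^2=9, (8-8)^2=0, (3-6)^2=9, (1-4)^2=9, (7-1)^2=36, (5-3)^2=4, (4-7)^2=9, (6-2)^2=16
sum(d^2) = 92.
Step 3: rho = 1 - 6*92 / (8*(8^2 - 1)) = 1 - 552/504 = -0.095238.
Step 4: Under H0, t = rho * sqrt((n-2)/(1-rho^2)) = -0.2343 ~ t(6).
Step 5: Two-sided p-value from the t-distribution with 6 df = 0.822505.
Step 6: alpha = 0.05. fail to reject H0.

rho = -0.0952, p = 0.822505, fail to reject H0 at alpha = 0.05.


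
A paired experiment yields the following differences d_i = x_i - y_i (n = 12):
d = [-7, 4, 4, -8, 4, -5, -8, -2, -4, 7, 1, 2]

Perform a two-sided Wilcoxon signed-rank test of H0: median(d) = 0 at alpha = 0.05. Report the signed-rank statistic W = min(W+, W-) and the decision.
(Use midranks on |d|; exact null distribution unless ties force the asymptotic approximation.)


Step 1: Drop any zero differences (none here) and take |d_i|.
|d| = [7, 4, 4, 8, 4, 5, 8, 2, 4, 7, 1, 2]
Step 2: Midrank |d_i| (ties get averaged ranks).
ranks: |7|->9.5, |4|->5.5, |4|->5.5, |8|->11.5, |4|->5.5, |5|->8, |8|->11.5, |2|->2.5, |4|->5.5, |7|->9.5, |1|->1, |2|->2.5
Step 3: Attach original signs; sum ranks with positive sign and with negative sign.
W+ = 5.5 + 5.5 + 5.5 + 9.5 + 1 + 2.5 = 29.5
W- = 9.5 + 11.5 + 8 + 11.5 + 2.5 + 5.5 = 48.5
(Check: W+ + W- = 78 should equal n(n+1)/2 = 78.)
Step 4: Test statistic W = min(W+, W-) = 29.5.
Step 5: Ties in |d|, so use the tie-corrected normal approximation.
        E[W] = n(n+1)/4 = 12*13/4 = 39.
        Tie groups: |d|=2 (t=2), |d|=4 (t=4), |d|=7 (t=2), |d|=8 (t=2); sum(t^3 - t) = 78.
        Var[W] = n(n+1)(2n+1)/24 - sum(t^3-t)/48 = 3900/24 - 78/48 = 160.875.
        z = (W - E[W]) / sqrt(Var[W]) = (29.5 - 39) / 12.6837 = -0.7490.
        Two-sided p = 2*Phi(z) = 0.453860.
Step 6: alpha = 0.05. fail to reject H0.

W+ = 29.5, W- = 48.5, W = min = 29.5, p = 0.453860, fail to reject H0.


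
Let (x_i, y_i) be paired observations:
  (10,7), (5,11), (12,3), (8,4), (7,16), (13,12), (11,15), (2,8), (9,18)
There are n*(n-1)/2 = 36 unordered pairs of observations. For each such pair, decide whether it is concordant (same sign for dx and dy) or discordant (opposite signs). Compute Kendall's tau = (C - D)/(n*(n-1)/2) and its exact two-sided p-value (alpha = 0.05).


Step 1: Enumerate the 36 unordered pairs (i,j) with i<j and classify each by sign(x_j-x_i) * sign(y_j-y_i).
  (1,2):dx=-5,dy=+4->D; (1,3):dx=+2,dy=-4->D; (1,4):dx=-2,dy=-3->C; (1,5):dx=-3,dy=+9->D
  (1,6):dx=+3,dy=+5->C; (1,7):dx=+1,dy=+8->C; (1,8):dx=-8,dy=+1->D; (1,9):dx=-1,dy=+11->D
  (2,3):dx=+7,dy=-8->D; (2,4):dx=+3,dy=-7->D; (2,5):dx=+2,dy=+5->C; (2,6):dx=+8,dy=+1->C
  (2,7):dx=+6,dy=+4->C; (2,8):dx=-3,dy=-3->C; (2,9):dx=+4,dy=+7->C; (3,4):dx=-4,dy=+1->D
  (3,5):dx=-5,dy=+13->D; (3,6):dx=+1,dy=+9->C; (3,7):dx=-1,dy=+12->D; (3,8):dx=-10,dy=+5->D
  (3,9):dx=-3,dy=+15->D; (4,5):dx=-1,dy=+12->D; (4,6):dx=+5,dy=+8->C; (4,7):dx=+3,dy=+11->C
  (4,8):dx=-6,dy=+4->D; (4,9):dx=+1,dy=+14->C; (5,6):dx=+6,dy=-4->D; (5,7):dx=+4,dy=-1->D
  (5,8):dx=-5,dy=-8->C; (5,9):dx=+2,dy=+2->C; (6,7):dx=-2,dy=+3->D; (6,8):dx=-11,dy=-4->C
  (6,9):dx=-4,dy=+6->D; (7,8):dx=-9,dy=-7->C; (7,9):dx=-2,dy=+3->D; (8,9):dx=+7,dy=+10->C
Step 2: C = 17, D = 19, total pairs = 36.
Step 3: tau = (C - D)/(n(n-1)/2) = (17 - 19)/36 = -0.055556.
Step 4: Exact two-sided p-value (enumerate n! = 362880 permutations of y under H0): p = 0.919455.
Step 5: alpha = 0.05. fail to reject H0.

tau_b = -0.0556 (C=17, D=19), p = 0.919455, fail to reject H0.


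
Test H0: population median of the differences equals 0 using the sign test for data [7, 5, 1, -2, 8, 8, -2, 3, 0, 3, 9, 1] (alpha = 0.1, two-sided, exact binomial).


Step 1: Discard zero differences. Original n = 12; n_eff = number of nonzero differences = 11.
Nonzero differences (with sign): +7, +5, +1, -2, +8, +8, -2, +3, +3, +9, +1
Step 2: Count signs: positive = 9, negative = 2.
Step 3: Under H0: P(positive) = 0.5, so the number of positives S ~ Bin(11, 0.5).
Step 4: Two-sided exact p-value = sum of Bin(11,0.5) probabilities at or below the observed probability = 0.065430.
Step 5: alpha = 0.1. reject H0.

n_eff = 11, pos = 9, neg = 2, p = 0.065430, reject H0.


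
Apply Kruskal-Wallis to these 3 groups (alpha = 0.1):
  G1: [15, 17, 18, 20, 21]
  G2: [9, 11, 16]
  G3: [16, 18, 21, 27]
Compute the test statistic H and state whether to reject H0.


Step 1: Combine all N = 12 observations and assign midranks.
sorted (value, group, rank): (9,G2,1), (11,G2,2), (15,G1,3), (16,G2,4.5), (16,G3,4.5), (17,G1,6), (18,G1,7.5), (18,G3,7.5), (20,G1,9), (21,G1,10.5), (21,G3,10.5), (27,G3,12)
Step 2: Sum ranks within each group.
R_1 = 36 (n_1 = 5)
R_2 = 7.5 (n_2 = 3)
R_3 = 34.5 (n_3 = 4)
Step 3: H = 12/(N(N+1)) * sum(R_i^2/n_i) - 3(N+1)
     = 12/(12*13) * (36^2/5 + 7.5^2/3 + 34.5^2/4) - 3*13
     = 0.076923 * 575.513 - 39
     = 5.270192.
Step 4: Ties present; correction factor C = 1 - 18/(12^3 - 12) = 0.989510. Corrected H = 5.270192 / 0.989510 = 5.326060.
Step 5: Under H0, H ~ chi^2(2); p-value = 0.069737.
Step 6: alpha = 0.1. reject H0.

H = 5.3261, df = 2, p = 0.069737, reject H0.


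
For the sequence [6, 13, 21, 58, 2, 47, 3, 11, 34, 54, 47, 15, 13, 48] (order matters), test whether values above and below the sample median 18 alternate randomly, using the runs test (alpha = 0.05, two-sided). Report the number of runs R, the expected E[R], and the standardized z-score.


Step 1: Compute median = 18; label A = above, B = below.
Labels in order: BBAABABBAAABBA  (n_A = 7, n_B = 7)
Step 2: Count runs R = 8.
Step 3: Under H0 (random ordering), E[R] = 2*n_A*n_B/(n_A+n_B) + 1 = 2*7*7/14 + 1 = 8.0000.
        Var[R] = 2*n_A*n_B*(2*n_A*n_B - n_A - n_B) / ((n_A+n_B)^2 * (n_A+n_B-1)) = 8232/2548 = 3.2308.
        SD[R] = 1.7974.
Step 4: R = E[R], so z = 0 with no continuity correction.
Step 5: Two-sided p-value via normal approximation = 2*(1 - Phi(|z|)) = 1.000000.
Step 6: alpha = 0.05. fail to reject H0.

R = 8, z = 0.0000, p = 1.000000, fail to reject H0.
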